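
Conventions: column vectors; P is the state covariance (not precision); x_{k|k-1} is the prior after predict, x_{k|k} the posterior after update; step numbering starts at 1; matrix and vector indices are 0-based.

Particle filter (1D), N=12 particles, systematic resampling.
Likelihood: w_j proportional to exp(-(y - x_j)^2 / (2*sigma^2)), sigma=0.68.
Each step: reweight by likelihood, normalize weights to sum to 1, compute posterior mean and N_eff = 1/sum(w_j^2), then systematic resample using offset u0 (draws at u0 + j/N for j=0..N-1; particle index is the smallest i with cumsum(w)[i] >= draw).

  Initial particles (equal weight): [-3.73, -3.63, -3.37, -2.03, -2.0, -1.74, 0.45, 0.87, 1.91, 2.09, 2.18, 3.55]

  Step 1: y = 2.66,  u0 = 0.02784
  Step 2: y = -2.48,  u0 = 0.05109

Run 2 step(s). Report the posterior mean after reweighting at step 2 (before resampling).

step 1: w=[0.0000, 0.0000, 0.0000, 0.0000, 0.0000, 0.0000, 0.0020, 0.0126, 0.2187, 0.2828, 0.3132, 0.1706]  mean=2.3093  Neff=3.9184  idx=[8, 8, 8, 9, 9, 9, 10, 10, 10, 10, 11, 11]
step 2: w=[0.2625, 0.2625, 0.2625, 0.0459, 0.0459, 0.0459, 0.0187, 0.0187, 0.0187, 0.0187, 0.0000, 0.0000]  mean=1.9550  Neff=4.6629  idx=[0, 0, 0, 1, 1, 1, 2, 2, 2, 3, 5, 8]

post_mean = 1.9550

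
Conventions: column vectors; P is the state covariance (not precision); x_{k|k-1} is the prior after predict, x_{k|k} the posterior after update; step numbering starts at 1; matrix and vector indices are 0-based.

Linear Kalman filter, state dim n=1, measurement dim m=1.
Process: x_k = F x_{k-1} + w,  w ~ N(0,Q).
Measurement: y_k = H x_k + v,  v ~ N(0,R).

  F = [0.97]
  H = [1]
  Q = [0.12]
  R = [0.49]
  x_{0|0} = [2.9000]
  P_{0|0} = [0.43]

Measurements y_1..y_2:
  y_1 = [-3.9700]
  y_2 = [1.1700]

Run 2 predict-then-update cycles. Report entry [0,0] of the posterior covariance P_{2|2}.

step 1: x^-=[2.8130]  P^-=[0.5246]  S=[1.0146]  K=[0.5170]  nu=[-6.7830]  x^+=[-0.6941]  P^+=[0.2534]
step 2: x^-=[-0.6733]  P^-=[0.3584]  S=[0.8484]  K=[0.4224]  nu=[1.8433]  x^+=[0.1054]  P^+=[0.2070]

P_post[0,0] = 0.2070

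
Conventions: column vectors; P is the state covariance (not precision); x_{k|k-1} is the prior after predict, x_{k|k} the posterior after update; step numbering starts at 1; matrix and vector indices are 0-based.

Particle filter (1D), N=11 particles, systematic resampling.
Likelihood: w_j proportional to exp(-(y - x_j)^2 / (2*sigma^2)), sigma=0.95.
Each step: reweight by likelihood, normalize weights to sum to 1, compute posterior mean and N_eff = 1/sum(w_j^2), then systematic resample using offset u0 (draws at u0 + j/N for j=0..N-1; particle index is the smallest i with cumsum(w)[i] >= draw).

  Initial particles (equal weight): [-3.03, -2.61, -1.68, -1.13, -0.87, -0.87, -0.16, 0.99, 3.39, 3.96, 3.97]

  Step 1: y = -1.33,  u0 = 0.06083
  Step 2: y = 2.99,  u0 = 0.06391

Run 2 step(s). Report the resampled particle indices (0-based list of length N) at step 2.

step 1: w=[0.0419, 0.0838, 0.1940, 0.2031, 0.1847, 0.1847, 0.0973, 0.0105, 0.0000, 0.0000, 0.0000]  mean=-1.2276  Neff=6.0432  idx=[1, 2, 2, 3, 3, 3, 4, 4, 5, 5, 6]
step 2: w=[0.0000, 0.0010, 0.0010, 0.0153, 0.0153, 0.0153, 0.0482, 0.0482, 0.0482, 0.0482, 0.7594]  mean=-0.3445  Neff=1.7047  idx=[6, 8, 10, 10, 10, 10, 10, 10, 10, 10, 10]

resampled_idx = [6, 8, 10, 10, 10, 10, 10, 10, 10, 10, 10]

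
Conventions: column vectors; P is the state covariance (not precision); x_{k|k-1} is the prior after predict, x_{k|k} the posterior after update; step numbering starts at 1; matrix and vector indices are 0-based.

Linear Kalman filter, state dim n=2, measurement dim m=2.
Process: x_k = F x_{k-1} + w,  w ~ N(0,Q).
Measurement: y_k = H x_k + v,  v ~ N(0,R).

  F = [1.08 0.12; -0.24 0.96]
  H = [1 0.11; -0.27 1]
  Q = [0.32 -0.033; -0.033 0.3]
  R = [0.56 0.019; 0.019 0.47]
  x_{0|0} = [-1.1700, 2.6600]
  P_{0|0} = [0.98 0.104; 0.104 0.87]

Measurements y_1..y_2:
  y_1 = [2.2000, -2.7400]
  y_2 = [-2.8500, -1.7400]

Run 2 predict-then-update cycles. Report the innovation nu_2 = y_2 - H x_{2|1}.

innov = [-4.6527, -0.0501]

step 1: x^-=[-0.9444, 2.8344]  P^-=[1.5026 -0.0820; -0.0820 1.1103]  S=[2.0580 -0.3441; -0.3441 1.7341]  K=[0.7020 -0.1419; 0.1331 0.6795]  nu=[2.8326, -5.8294]  x^+=[1.8714, -0.7493]  P^+=[0.3849 0.0506; 0.0506 0.3355]
step 2: x^-=[1.9312, -1.1685]  P^-=[0.7868 -0.0432; -0.0432 0.6081]  S=[1.3447 -0.1684; -0.1684 1.1588]  K=[0.5643 -0.1386; 0.0862 0.5474]  nu=[-4.6527, -0.0501]  x^+=[-0.6871, -1.5970]  P^+=[0.3101 0.0293; 0.0293 0.2668]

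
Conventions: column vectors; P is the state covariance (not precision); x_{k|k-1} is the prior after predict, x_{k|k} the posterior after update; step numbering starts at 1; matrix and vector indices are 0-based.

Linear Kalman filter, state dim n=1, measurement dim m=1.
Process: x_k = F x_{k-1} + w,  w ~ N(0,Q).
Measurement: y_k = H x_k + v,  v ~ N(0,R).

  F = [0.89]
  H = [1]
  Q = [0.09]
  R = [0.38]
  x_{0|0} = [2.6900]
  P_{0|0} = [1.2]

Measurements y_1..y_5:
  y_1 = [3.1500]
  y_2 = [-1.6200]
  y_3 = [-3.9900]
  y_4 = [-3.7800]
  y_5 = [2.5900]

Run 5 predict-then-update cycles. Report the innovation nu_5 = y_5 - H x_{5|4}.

innov = [4.3192]

step 1: x^-=[2.3941]  P^-=[1.0405]  S=[1.4205]  K=[0.7325]  nu=[0.7559]  x^+=[2.9478]  P^+=[0.2783]
step 2: x^-=[2.6235]  P^-=[0.3105]  S=[0.6905]  K=[0.4497]  nu=[-4.2435]  x^+=[0.7154]  P^+=[0.1709]
step 3: x^-=[0.6367]  P^-=[0.2253]  S=[0.6053]  K=[0.3723]  nu=[-4.6267]  x^+=[-1.0856]  P^+=[0.1415]
step 4: x^-=[-0.9662]  P^-=[0.2020]  S=[0.5820]  K=[0.3471]  nu=[-2.8138]  x^+=[-1.9430]  P^+=[0.1319]
step 5: x^-=[-1.7292]  P^-=[0.1945]  S=[0.5745]  K=[0.3385]  nu=[4.3192]  x^+=[-0.2670]  P^+=[0.1286]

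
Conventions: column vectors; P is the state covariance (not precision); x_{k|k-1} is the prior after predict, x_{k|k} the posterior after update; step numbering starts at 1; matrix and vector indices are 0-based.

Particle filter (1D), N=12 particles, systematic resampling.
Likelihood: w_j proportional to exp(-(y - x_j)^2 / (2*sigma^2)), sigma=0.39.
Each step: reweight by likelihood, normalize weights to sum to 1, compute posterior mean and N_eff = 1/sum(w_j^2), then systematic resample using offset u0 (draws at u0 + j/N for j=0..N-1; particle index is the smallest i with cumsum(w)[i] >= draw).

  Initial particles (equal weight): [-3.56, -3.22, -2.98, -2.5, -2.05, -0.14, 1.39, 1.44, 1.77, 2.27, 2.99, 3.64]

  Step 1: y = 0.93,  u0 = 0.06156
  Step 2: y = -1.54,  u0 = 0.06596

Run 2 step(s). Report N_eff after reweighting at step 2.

N_eff = 9.2760

step 1: w=[0.0000, 0.0000, 0.0000, 0.0000, 0.0000, 0.0221, 0.4758, 0.4057, 0.0938, 0.0026, 0.0000, 0.0000]  mean=1.4144  Neff=2.4984  idx=[6, 6, 6, 6, 6, 6, 7, 7, 7, 7, 7, 8]
step 2: w=[0.1267, 0.1267, 0.1267, 0.1267, 0.1267, 0.1267, 0.0480, 0.0480, 0.0480, 0.0480, 0.0480, 0.0001]  mean=1.4020  Neff=9.2760  idx=[0, 1, 1, 2, 3, 3, 4, 5, 5, 7, 8, 10]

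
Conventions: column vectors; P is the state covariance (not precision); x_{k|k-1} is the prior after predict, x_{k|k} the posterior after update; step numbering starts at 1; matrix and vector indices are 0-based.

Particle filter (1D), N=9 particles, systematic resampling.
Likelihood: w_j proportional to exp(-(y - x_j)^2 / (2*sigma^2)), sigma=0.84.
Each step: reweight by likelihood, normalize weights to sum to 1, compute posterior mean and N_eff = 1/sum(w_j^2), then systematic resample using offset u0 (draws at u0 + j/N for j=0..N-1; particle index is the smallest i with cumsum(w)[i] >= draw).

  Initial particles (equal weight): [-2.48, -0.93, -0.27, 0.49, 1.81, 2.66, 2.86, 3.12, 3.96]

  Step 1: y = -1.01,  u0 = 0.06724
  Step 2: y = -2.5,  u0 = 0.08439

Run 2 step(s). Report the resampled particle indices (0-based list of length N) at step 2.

step 1: w=[0.1031, 0.4748, 0.3235, 0.0968, 0.0017, 0.0000, 0.0000, 0.0000, 0.0000]  mean=-0.7340  Neff=2.8565  idx=[0, 1, 1, 1, 1, 2, 2, 2, 3]
step 2: w=[0.5593, 0.0975, 0.0975, 0.0975, 0.0975, 0.0165, 0.0165, 0.0165, 0.0010]  mean=-1.7629  Neff=2.8431  idx=[0, 0, 0, 0, 0, 1, 2, 4, 6]

resampled_idx = [0, 0, 0, 0, 0, 1, 2, 4, 6]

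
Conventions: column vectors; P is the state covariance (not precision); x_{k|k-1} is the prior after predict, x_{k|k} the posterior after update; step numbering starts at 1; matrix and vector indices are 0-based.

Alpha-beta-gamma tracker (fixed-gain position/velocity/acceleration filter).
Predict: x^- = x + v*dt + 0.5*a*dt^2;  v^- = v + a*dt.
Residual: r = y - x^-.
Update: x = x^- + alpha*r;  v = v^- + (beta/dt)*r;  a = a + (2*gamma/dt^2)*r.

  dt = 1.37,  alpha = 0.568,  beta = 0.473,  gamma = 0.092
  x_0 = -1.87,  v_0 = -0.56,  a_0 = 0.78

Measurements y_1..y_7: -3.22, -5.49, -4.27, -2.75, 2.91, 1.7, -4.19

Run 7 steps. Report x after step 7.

x_post = 0.8926

step 1: x_pred=-1.9052  r=-1.3148  x^+=-2.6520  v^+=0.0547  a^+=0.6511
step 2: x_pred=-1.9661  r=-3.5239  x^+=-3.9677  v^+=-0.2700  a^+=0.3056
step 3: x_pred=-4.0507  r=-0.2193  x^+=-4.1753  v^+=0.0730  a^+=0.2841
step 4: x_pred=-3.8085  r=1.0585  x^+=-3.2073  v^+=0.8278  a^+=0.3879
step 5: x_pred=-1.7092  r=4.6192  x^+=0.9145  v^+=2.9540  a^+=0.8408
step 6: x_pred=5.7505  r=-4.0505  x^+=3.4498  v^+=2.7074  a^+=0.4437
step 7: x_pred=7.5753  r=-11.7653  x^+=0.8926  v^+=-0.7468  a^+=-0.7097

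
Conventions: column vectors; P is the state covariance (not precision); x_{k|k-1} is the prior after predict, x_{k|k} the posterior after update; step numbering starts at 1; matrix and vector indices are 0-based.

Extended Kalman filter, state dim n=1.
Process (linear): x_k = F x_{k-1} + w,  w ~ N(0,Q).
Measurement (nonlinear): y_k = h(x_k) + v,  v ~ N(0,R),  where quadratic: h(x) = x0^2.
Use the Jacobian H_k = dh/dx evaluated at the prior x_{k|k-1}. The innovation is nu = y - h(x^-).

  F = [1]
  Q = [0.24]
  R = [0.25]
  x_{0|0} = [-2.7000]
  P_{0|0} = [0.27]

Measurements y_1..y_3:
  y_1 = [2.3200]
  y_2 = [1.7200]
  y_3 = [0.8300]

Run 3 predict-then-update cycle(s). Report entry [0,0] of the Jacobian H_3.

H_jac[0,0] = -2.8137

step 1: x^-=[-2.7000]  P^-=[0.5100]  H_jac=[-5.4000]  S=[15.1216]  K=[-0.1821]  nu=[-4.9700]  x^+=[-1.7948]  P^+=[0.0084]
step 2: x^-=[-1.7948]  P^-=[0.2484]  H_jac=[-3.5897]  S=[3.4513]  K=[-0.2584]  nu=[-1.5015]  x^+=[-1.4069]  P^+=[0.0180]
step 3: x^-=[-1.4069]  P^-=[0.2580]  H_jac=[-2.8137]  S=[2.2926]  K=[-0.3166]  nu=[-1.1493]  x^+=[-1.0430]  P^+=[0.0281]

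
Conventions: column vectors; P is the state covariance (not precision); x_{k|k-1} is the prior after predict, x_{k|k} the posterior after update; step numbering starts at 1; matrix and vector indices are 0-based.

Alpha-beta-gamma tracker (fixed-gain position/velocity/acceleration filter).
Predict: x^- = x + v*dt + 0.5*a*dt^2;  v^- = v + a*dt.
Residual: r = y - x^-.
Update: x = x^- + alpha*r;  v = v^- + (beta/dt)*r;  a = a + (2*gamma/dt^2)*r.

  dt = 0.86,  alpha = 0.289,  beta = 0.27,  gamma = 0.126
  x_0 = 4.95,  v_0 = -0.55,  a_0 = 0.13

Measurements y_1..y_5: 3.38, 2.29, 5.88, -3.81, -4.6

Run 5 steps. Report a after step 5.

a_post = -2.4979

step 1: x_pred=4.5251  r=-1.1451  x^+=4.1941  v^+=-0.7977  a^+=-0.2602
step 2: x_pred=3.4119  r=-1.1219  x^+=3.0877  v^+=-1.3737  a^+=-0.6424
step 3: x_pred=1.6688  r=4.2112  x^+=2.8858  v^+=-0.6040  a^+=0.7925
step 4: x_pred=2.6594  r=-6.4694  x^+=0.7897  v^+=-1.9536  a^+=-1.4118
step 5: x_pred=-1.4124  r=-3.1876  x^+=-2.3336  v^+=-4.1685  a^+=-2.4979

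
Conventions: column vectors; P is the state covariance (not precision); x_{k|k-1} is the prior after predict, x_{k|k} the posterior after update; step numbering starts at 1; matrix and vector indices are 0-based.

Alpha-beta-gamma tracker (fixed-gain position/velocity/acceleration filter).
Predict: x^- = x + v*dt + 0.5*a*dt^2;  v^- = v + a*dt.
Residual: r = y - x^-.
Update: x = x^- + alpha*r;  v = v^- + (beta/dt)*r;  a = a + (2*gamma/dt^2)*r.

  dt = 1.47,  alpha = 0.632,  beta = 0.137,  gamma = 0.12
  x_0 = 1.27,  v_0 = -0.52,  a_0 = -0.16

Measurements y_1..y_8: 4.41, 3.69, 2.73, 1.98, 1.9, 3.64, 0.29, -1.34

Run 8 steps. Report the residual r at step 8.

resid = -1.7555

step 1: x_pred=0.3327  r=4.0773  x^+=2.9096  v^+=-0.3752  a^+=0.2928
step 2: x_pred=2.6744  r=1.0156  x^+=3.3163  v^+=0.1499  a^+=0.4056
step 3: x_pred=3.9749  r=-1.2449  x^+=3.1881  v^+=0.6302  a^+=0.2674
step 4: x_pred=4.4034  r=-2.4234  x^+=2.8718  v^+=0.7974  a^+=-0.0018
step 5: x_pred=4.0420  r=-2.1420  x^+=2.6883  v^+=0.5951  a^+=-0.2397
step 6: x_pred=3.3041  r=0.3359  x^+=3.5164  v^+=0.2741  a^+=-0.2024
step 7: x_pred=3.7007  r=-3.4107  x^+=1.5451  v^+=-0.3413  a^+=-0.5812
step 8: x_pred=0.4155  r=-1.7555  x^+=-0.6940  v^+=-1.3592  a^+=-0.7762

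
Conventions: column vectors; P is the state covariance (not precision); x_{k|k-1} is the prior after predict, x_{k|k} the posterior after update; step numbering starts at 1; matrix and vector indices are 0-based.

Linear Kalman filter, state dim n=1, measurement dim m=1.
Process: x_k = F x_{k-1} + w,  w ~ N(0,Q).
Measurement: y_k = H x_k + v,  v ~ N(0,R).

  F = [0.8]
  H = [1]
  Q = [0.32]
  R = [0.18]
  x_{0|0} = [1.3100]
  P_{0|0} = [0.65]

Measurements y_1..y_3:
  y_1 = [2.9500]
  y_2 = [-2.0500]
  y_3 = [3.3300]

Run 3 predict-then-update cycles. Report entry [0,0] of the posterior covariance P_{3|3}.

P_post[0,0] = 0.1242

step 1: x^-=[1.0480]  P^-=[0.7360]  S=[0.9160]  K=[0.8035]  nu=[1.9020]  x^+=[2.5762]  P^+=[0.1446]
step 2: x^-=[2.0610]  P^-=[0.4126]  S=[0.5926]  K=[0.6962]  nu=[-4.1110]  x^+=[-0.8012]  P^+=[0.1253]
step 3: x^-=[-0.6410]  P^-=[0.4002]  S=[0.5802]  K=[0.6898]  nu=[3.9710]  x^+=[2.0981]  P^+=[0.1242]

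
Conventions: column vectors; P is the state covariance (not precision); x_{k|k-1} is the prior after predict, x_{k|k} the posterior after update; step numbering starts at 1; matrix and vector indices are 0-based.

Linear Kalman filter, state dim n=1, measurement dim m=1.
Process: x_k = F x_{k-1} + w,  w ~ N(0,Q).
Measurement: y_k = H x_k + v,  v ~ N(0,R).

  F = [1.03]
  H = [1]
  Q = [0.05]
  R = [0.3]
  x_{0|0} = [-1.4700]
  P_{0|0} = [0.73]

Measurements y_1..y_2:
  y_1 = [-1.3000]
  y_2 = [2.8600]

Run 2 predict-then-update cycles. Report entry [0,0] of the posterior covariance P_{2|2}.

P_post[0,0] = 0.1457

step 1: x^-=[-1.5141]  P^-=[0.8245]  S=[1.1245]  K=[0.7332]  nu=[0.2141]  x^+=[-1.3571]  P^+=[0.2200]
step 2: x^-=[-1.3978]  P^-=[0.2834]  S=[0.5834]  K=[0.4857]  nu=[4.2578]  x^+=[0.6703]  P^+=[0.1457]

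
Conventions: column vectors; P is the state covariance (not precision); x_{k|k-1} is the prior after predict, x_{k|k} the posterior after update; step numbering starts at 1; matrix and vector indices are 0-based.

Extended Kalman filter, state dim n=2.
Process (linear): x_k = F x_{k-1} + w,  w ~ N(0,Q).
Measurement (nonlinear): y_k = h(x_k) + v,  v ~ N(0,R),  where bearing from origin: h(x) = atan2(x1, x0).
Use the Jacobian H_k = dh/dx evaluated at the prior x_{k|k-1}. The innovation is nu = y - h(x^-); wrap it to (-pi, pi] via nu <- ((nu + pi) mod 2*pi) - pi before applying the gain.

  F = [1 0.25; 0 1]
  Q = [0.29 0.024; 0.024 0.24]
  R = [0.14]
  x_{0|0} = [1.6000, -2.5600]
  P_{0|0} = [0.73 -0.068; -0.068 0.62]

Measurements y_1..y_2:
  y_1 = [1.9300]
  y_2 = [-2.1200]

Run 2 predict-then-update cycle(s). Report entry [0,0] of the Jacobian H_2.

step 1: x^-=[0.9600, -2.5600]  P^-=[1.0248 0.1110; 0.1110 0.8600]  H_jac=[0.3425 0.1284]  S=[0.2841]  K=[1.2853; 0.5225]  nu=[-3.1412]  x^+=[-3.0773, -4.2012]  P^+=[0.5554 -0.0798; -0.0798 0.7824]
step 2: x^-=[-4.1276, -4.2012]  P^-=[0.8544 0.1398; 0.1398 1.0224]  H_jac=[0.1211 -0.1190]  S=[0.1630]  K=[0.5328; -0.6426]  nu=[0.2274]  x^+=[-4.0065, -4.3473]  P^+=[0.8081 0.1956; 0.1956 0.9551]

H_jac[0,0] = 0.1211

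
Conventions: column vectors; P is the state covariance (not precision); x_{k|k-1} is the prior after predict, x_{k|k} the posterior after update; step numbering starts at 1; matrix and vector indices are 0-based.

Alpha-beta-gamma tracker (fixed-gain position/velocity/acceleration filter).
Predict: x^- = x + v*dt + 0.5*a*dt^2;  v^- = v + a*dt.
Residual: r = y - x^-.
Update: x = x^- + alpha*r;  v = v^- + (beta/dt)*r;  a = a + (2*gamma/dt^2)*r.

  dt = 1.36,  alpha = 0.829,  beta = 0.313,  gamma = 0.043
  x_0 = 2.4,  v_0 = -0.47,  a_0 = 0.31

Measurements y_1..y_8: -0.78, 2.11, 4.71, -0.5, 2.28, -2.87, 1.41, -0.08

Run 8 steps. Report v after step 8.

step 1: x_pred=2.0475  r=-2.8275  x^+=-0.2965  v^+=-0.6991  a^+=0.1785
step 2: x_pred=-1.0822  r=3.1922  x^+=1.5641  v^+=0.2783  a^+=0.3270
step 3: x_pred=2.2451  r=2.4649  x^+=4.2885  v^+=1.2903  a^+=0.4416
step 4: x_pred=6.4517  r=-6.9517  x^+=0.6887  v^+=0.2909  a^+=0.1183
step 5: x_pred=1.1939  r=1.0861  x^+=2.0943  v^+=0.7019  a^+=0.1688
step 6: x_pred=3.2049  r=-6.0749  x^+=-1.8312  v^+=-0.4666  a^+=-0.1136
step 7: x_pred=-2.5709  r=3.9809  x^+=0.7293  v^+=0.2950  a^+=0.0715
step 8: x_pred=1.1966  r=-1.2766  x^+=0.1383  v^+=0.0984  a^+=0.0121

v_post = 0.0984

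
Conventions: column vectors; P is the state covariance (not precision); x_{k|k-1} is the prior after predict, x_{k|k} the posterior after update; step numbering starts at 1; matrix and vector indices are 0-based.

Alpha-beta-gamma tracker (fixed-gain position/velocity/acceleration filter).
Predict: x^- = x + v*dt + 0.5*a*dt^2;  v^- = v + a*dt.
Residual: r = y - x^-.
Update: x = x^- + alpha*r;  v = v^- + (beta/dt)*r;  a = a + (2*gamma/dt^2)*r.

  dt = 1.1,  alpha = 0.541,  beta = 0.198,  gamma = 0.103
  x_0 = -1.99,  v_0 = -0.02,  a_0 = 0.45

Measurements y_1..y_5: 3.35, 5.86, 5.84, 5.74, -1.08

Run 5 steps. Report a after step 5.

a_post = -2.6971

step 1: x_pred=-1.7397  r=5.0898  x^+=1.0138  v^+=1.3912  a^+=1.3165
step 2: x_pred=3.3406  r=2.5194  x^+=4.7036  v^+=3.2928  a^+=1.7454
step 3: x_pred=9.3817  r=-3.5417  x^+=7.4656  v^+=4.5753  a^+=1.1425
step 4: x_pred=13.1897  r=-7.4497  x^+=9.1594  v^+=4.4911  a^+=-0.1258
step 5: x_pred=14.0235  r=-15.1035  x^+=5.8525  v^+=1.6341  a^+=-2.6971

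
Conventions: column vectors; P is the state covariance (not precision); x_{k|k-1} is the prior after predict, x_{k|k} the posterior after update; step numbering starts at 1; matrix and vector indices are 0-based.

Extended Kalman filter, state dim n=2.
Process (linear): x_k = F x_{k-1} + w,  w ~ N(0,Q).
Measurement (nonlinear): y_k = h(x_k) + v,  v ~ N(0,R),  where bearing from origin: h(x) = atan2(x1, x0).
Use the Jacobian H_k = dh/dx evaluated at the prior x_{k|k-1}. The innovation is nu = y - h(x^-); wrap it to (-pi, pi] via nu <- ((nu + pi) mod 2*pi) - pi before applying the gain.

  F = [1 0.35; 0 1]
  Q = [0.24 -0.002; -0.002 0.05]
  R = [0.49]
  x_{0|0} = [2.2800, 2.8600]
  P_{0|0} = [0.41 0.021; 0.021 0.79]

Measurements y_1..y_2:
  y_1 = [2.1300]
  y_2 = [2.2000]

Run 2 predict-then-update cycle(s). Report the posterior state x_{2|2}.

step 1: x^-=[3.2810, 2.8600]  P^-=[0.7615 0.2955; 0.2955 0.8400]  H_jac=[-0.1510 0.1732]  S=[0.5171]  K=[-0.1233; 0.1951]  nu=[1.4131]  x^+=[3.1067, 3.1356]  P^+=[0.7536 0.3079; 0.3079 0.8203]
step 2: x^-=[4.2042, 3.1356]  P^-=[1.3097 0.5931; 0.5931 0.8703]  H_jac=[-0.1140 0.1528]  S=[0.5067]  K=[-0.1158; 0.1291]  nu=[1.5592]  x^+=[4.0237, 3.3369]  P^+=[1.3029 0.6006; 0.6006 0.8619]

x_post = [4.0237, 3.3369]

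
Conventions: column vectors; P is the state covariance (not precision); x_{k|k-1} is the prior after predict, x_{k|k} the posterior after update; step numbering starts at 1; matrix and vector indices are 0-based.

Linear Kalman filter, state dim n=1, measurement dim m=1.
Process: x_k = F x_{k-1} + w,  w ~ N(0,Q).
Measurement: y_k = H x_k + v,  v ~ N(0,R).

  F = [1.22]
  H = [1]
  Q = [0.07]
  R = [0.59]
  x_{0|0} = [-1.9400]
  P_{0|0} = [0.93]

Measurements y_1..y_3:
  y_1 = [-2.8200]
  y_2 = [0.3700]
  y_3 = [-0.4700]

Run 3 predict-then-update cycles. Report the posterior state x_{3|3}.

step 1: x^-=[-2.3668]  P^-=[1.4542]  S=[2.0442]  K=[0.7114]  nu=[-0.4532]  x^+=[-2.6892]  P^+=[0.4197]
step 2: x^-=[-3.2808]  P^-=[0.6947]  S=[1.2847]  K=[0.5407]  nu=[3.6508]  x^+=[-1.3066]  P^+=[0.3190]
step 3: x^-=[-1.5941]  P^-=[0.5449]  S=[1.1349]  K=[0.4801]  nu=[1.1241]  x^+=[-1.0544]  P^+=[0.2833]

x_post = [-1.0544]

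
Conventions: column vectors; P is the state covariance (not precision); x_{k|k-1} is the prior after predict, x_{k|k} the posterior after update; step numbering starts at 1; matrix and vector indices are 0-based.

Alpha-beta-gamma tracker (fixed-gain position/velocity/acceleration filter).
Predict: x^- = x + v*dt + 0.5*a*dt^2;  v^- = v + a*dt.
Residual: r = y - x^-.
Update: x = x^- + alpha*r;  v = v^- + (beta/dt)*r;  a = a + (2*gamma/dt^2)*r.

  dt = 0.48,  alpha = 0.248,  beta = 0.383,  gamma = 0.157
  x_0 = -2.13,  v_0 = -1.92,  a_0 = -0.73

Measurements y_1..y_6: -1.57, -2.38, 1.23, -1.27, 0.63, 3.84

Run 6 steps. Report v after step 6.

step 1: x_pred=-3.1357  r=1.5657  x^+=-2.7474  v^+=-1.0211  a^+=1.4038
step 2: x_pred=-3.0758  r=0.6958  x^+=-2.9033  v^+=0.2079  a^+=2.3521
step 3: x_pred=-2.5325  r=3.7625  x^+=-1.5994  v^+=4.3391  a^+=7.4798
step 4: x_pred=1.3450  r=-2.6150  x^+=0.6965  v^+=5.8428  a^+=3.9159
step 5: x_pred=3.9522  r=-3.3222  x^+=3.1283  v^+=5.0716  a^+=-0.6117
step 6: x_pred=5.4922  r=-1.6522  x^+=5.0824  v^+=3.4597  a^+=-2.8634

v_post = 3.4597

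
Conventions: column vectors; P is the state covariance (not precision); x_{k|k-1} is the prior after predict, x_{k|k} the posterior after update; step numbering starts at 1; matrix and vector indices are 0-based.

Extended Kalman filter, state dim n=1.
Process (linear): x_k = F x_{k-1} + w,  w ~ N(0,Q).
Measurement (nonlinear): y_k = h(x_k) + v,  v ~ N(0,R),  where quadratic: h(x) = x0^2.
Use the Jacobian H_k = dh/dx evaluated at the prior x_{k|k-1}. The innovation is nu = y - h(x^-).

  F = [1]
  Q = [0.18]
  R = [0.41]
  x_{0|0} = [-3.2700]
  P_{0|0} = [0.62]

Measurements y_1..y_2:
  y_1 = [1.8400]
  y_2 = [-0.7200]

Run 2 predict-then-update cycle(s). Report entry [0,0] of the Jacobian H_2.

H_jac[0,0] = -3.8647

step 1: x^-=[-3.2700]  P^-=[0.8000]  H_jac=[-6.5400]  S=[34.6273]  K=[-0.1511]  nu=[-8.8529]  x^+=[-1.9324]  P^+=[0.0095]
step 2: x^-=[-1.9324]  P^-=[0.1895]  H_jac=[-3.8647]  S=[3.2400]  K=[-0.2260]  nu=[-4.4541]  x^+=[-0.9257]  P^+=[0.0240]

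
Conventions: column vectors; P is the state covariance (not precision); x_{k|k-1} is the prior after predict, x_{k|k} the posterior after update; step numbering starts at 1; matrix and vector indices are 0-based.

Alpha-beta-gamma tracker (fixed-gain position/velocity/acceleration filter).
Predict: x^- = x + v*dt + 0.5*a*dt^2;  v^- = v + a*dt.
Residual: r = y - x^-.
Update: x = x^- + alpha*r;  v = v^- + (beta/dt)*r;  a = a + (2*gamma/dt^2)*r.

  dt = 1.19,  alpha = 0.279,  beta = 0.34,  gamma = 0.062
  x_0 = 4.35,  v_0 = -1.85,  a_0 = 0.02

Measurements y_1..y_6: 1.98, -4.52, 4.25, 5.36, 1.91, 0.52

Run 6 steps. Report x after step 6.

step 1: x_pred=2.1627  r=-0.1827  x^+=2.1117  v^+=-1.8784  a^+=0.0040
step 2: x_pred=-0.1207  r=-4.3993  x^+=-1.3481  v^+=-3.1306  a^+=-0.3812
step 3: x_pred=-5.3434  r=9.5934  x^+=-2.6669  v^+=-0.8432  a^+=0.4588
step 4: x_pred=-3.3454  r=8.7054  x^+=-0.9166  v^+=2.1900  a^+=1.2211
step 5: x_pred=2.5542  r=-0.6442  x^+=2.3744  v^+=3.4591  a^+=1.1647
step 6: x_pred=7.3155  r=-6.7955  x^+=5.4195  v^+=2.9036  a^+=0.5697

x_post = 5.4195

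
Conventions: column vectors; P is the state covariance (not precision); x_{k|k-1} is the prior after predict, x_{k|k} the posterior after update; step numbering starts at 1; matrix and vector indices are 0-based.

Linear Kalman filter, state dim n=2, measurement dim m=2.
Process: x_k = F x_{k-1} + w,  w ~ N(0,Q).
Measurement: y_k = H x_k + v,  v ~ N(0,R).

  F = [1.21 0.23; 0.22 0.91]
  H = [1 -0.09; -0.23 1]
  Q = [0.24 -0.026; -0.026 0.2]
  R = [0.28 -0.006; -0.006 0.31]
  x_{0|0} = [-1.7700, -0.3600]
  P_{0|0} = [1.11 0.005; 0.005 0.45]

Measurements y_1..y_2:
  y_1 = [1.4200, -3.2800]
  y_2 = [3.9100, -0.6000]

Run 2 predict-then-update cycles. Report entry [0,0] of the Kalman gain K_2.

step 1: x^-=[-2.2245, -0.7170]  P^-=[1.8917 0.3694; 0.3694 0.6284]  S=[2.1103 -0.1206; -0.1206 0.8685]  K=[0.8833 0.0470; 0.1855 0.6514]  nu=[3.5800, -3.0746]  x^+=[0.7933, -2.0559]  P^+=[0.2531 0.0675; 0.0675 0.2164]
step 2: x^-=[0.4870, -1.6963]  P^-=[0.6596 0.1644; 0.1644 0.4184]  S=[0.9134 -0.0276; -0.0276 0.6877]  K=[0.7074 0.0468; 0.1556 0.5597]  nu=[3.2703, 1.2083]  x^+=[2.8569, -0.5110]  P^+=[0.2029 0.0569; 0.0569 0.1857]

K[0,0] = 0.7074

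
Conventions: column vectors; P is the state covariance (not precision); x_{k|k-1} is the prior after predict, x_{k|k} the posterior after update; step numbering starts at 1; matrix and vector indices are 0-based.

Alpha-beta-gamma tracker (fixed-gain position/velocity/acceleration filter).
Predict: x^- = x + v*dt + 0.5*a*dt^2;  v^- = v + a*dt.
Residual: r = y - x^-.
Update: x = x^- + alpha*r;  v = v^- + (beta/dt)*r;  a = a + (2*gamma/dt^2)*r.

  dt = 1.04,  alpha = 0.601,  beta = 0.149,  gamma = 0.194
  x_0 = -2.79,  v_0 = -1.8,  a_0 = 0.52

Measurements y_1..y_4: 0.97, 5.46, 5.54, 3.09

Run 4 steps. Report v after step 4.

v_post = 8.8673

step 1: x_pred=-4.3808  r=5.3508  x^+=-1.1650  v^+=-0.4926  a^+=2.4395
step 2: x_pred=-0.3580  r=5.8180  x^+=3.1386  v^+=2.8780  a^+=4.5266
step 3: x_pred=8.5797  r=-3.0397  x^+=6.7528  v^+=7.1501  a^+=3.4361
step 4: x_pred=16.0472  r=-12.9572  x^+=8.2599  v^+=8.8673  a^+=-1.2120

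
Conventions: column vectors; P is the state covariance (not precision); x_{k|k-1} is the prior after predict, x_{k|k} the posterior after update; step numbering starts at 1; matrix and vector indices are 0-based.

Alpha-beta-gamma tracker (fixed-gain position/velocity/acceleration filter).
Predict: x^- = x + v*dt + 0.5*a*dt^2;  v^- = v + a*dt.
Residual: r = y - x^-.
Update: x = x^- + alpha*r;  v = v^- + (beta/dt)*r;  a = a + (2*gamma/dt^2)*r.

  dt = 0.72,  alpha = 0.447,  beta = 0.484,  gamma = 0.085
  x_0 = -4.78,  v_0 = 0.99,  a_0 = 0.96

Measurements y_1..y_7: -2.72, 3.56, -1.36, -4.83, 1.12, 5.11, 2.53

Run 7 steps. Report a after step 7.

a_post = 1.2429

step 1: x_pred=-3.8184  r=1.0984  x^+=-3.3274  v^+=2.4195  a^+=1.3202
step 2: x_pred=-1.2431  r=4.8031  x^+=0.9039  v^+=6.5989  a^+=2.8953
step 3: x_pred=6.4055  r=-7.7655  x^+=2.9343  v^+=3.4633  a^+=0.3487
step 4: x_pred=5.5183  r=-10.3483  x^+=0.8926  v^+=-3.2420  a^+=-3.0448
step 5: x_pred=-2.2308  r=3.3508  x^+=-0.7330  v^+=-3.1817  a^+=-1.9460
step 6: x_pred=-3.5282  r=8.6382  x^+=0.3331  v^+=1.2240  a^+=0.8868
step 7: x_pred=1.4442  r=1.0858  x^+=1.9295  v^+=2.5924  a^+=1.2429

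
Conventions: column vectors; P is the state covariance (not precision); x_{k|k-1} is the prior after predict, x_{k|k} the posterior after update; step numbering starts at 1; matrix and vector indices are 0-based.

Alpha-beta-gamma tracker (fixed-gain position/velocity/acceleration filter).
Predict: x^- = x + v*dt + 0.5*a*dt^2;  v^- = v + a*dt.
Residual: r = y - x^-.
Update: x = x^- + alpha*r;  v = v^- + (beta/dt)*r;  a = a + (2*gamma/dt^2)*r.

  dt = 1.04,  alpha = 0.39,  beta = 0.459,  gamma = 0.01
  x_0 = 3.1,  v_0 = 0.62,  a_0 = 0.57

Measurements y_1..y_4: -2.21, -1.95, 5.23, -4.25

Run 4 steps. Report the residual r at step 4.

step 1: x_pred=4.0531  r=-6.2631  x^+=1.6105  v^+=-1.5514  a^+=0.4542
step 2: x_pred=0.2427  r=-2.1927  x^+=-0.6125  v^+=-2.0467  a^+=0.4136
step 3: x_pred=-2.5174  r=7.7474  x^+=0.5041  v^+=1.8027  a^+=0.5569
step 4: x_pred=2.6801  r=-6.9301  x^+=-0.0226  v^+=-0.6767  a^+=0.4288

resid = -6.9301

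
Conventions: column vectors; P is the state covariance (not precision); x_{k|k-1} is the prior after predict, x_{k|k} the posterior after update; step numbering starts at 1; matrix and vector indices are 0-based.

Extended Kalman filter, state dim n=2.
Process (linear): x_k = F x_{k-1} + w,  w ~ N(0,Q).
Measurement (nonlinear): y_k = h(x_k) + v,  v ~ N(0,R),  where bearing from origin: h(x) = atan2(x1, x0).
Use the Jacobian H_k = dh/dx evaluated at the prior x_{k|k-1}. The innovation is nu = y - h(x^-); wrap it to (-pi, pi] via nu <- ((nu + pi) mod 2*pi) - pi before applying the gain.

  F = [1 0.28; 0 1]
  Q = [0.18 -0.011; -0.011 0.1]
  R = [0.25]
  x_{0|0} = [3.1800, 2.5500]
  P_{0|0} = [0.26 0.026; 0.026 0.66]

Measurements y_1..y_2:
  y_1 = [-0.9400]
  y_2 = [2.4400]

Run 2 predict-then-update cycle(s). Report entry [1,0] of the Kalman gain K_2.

step 1: x^-=[3.8940, 2.5500]  P^-=[0.5063 0.1998; 0.1998 0.7600]  H_jac=[-0.1177 0.1797]  S=[0.2731]  K=[-0.0867; 0.4140]  nu=[-1.5198]  x^+=[4.0258, 1.9207]  P^+=[0.5043 0.2096; 0.2096 0.7132]
step 2: x^-=[4.5636, 1.9207]  P^-=[0.8575 0.3983; 0.3983 0.8132]  H_jac=[-0.0783 0.1862]  S=[0.2718]  K=[0.0256; 0.4421]  nu=[2.0416]  x^+=[4.6158, 2.8233]  P^+=[0.8574 0.3952; 0.3952 0.7601]

K[1,0] = 0.4421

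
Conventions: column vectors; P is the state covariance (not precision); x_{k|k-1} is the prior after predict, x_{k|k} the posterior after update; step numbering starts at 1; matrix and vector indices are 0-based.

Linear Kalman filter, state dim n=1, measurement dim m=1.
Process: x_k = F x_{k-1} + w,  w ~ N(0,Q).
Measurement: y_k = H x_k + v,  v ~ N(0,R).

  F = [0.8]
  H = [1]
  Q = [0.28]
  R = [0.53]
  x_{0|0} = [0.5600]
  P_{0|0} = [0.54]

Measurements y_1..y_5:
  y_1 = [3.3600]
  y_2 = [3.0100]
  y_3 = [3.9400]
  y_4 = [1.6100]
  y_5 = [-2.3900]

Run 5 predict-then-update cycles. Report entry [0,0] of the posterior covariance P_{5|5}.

P_post[0,0] = 0.2382

step 1: x^-=[0.4480]  P^-=[0.6256]  S=[1.1556]  K=[0.5414]  nu=[2.9120]  x^+=[2.0245]  P^+=[0.2869]
step 2: x^-=[1.6196]  P^-=[0.4636]  S=[0.9936]  K=[0.4666]  nu=[1.3904]  x^+=[2.2683]  P^+=[0.2473]
step 3: x^-=[1.8147]  P^-=[0.4383]  S=[0.9683]  K=[0.4526]  nu=[2.1253]  x^+=[2.7767]  P^+=[0.2399]
step 4: x^-=[2.2213]  P^-=[0.4335]  S=[0.9635]  K=[0.4499]  nu=[-0.6113]  x^+=[1.9463]  P^+=[0.2385]
step 5: x^-=[1.5570]  P^-=[0.4326]  S=[0.9626]  K=[0.4494]  nu=[-3.9470]  x^+=[-0.2168]  P^+=[0.2382]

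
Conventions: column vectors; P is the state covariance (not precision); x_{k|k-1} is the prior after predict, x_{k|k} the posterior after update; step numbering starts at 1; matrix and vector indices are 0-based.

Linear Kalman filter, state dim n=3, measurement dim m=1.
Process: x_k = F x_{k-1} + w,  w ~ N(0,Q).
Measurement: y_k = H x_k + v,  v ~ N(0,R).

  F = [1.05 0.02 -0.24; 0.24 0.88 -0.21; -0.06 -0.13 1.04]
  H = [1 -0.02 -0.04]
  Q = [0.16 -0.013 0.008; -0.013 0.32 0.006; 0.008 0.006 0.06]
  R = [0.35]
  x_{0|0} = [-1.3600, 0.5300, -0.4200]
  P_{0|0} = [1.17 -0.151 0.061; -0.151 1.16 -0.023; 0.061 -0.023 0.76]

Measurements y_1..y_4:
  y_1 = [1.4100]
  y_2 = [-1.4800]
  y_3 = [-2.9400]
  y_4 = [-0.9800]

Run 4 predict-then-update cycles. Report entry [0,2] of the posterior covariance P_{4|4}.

P_post[0,2] = -0.1795

step 1: x^-=[-1.3166, 0.2282, -0.4241]  P^-=[1.4573 0.1883 -0.1713; 0.1883 1.2578 -0.3025; -0.1713 -0.3025 0.9021]  S=[1.8149]  K=[0.8046; 0.0966; -0.1110]  nu=[2.7142]  x^+=[0.8674, 0.4903, -0.7252]  P^+=[0.2822 0.0473 -0.0093; 0.0473 1.2409 -0.2831; -0.0093 -0.2831 0.8797]
step 2: x^-=[1.0946, 0.7919, -0.8700]  P^-=[0.5317 0.2318 -0.2641; 0.2318 1.4615 -0.6054; -0.2641 -0.6054 1.1120]  S=[0.8949]  K=[0.6007; 0.2534; -0.3313]  nu=[-2.5936]  x^+=[-0.4634, 0.1347, -0.0108]  P^+=[0.2087 0.0956 -0.0860; 0.0956 1.4041 -0.5303; -0.0860 -0.5303 1.0137]
step 3: x^-=[-0.4813, 0.0096, -0.0009]  P^-=[0.5015 0.3423 -0.3977; 0.3423 1.7090 -0.9094; -0.3977 -0.9094 1.3365]  S=[0.8710]  K=[0.5862; 0.3955; -0.4971]  nu=[-2.4585]  x^+=[-1.9225, -0.9627, 1.2212]  P^+=[0.2022 0.1404 -0.1439; 0.1404 1.5728 -0.7381; -0.1439 -0.7381 1.1213]
step 4: x^-=[-2.3310, -1.5651, 1.5106]  P^-=[0.5337 0.4515 -0.5056; 0.4515 1.9457 -1.1669; -0.5056 -1.1669 1.5198]  S=[0.9074]  K=[0.6005; 0.5062; -0.5985]  nu=[1.3801]  x^+=[-1.5023, -0.8665, 0.6846]  P^+=[0.2065 0.1757 -0.1795; 0.1757 1.7132 -0.8921; -0.1795 -0.8921 1.1948]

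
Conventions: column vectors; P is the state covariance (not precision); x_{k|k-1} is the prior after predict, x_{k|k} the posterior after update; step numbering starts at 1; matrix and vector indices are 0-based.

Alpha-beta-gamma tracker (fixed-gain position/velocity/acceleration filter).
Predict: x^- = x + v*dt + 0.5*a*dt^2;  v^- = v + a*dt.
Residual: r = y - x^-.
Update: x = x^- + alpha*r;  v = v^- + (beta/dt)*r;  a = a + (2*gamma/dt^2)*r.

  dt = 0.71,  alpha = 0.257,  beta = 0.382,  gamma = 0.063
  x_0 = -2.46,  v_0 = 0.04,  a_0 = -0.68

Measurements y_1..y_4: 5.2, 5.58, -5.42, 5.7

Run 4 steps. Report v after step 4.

v_post = 0.0396

step 1: x_pred=-2.6030  r=7.8030  x^+=-0.5976  v^+=3.7554  a^+=1.2704
step 2: x_pred=2.3889  r=3.1911  x^+=3.2090  v^+=6.3743  a^+=2.0680
step 3: x_pred=8.2560  r=-13.6760  x^+=4.7413  v^+=0.4845  a^+=-1.3503
step 4: x_pred=4.7449  r=0.9551  x^+=4.9903  v^+=0.0396  a^+=-1.1116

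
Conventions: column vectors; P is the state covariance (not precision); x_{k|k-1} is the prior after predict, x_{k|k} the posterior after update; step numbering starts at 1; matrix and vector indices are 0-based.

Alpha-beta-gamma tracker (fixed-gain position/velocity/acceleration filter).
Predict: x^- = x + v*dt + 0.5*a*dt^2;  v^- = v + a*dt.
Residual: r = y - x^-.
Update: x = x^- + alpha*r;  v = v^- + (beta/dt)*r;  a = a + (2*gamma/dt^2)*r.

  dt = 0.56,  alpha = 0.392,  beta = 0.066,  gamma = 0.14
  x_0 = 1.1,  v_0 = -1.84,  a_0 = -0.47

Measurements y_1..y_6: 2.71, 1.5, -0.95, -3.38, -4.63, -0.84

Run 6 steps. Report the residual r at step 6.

step 1: x_pred=-0.0041  r=2.7141  x^+=1.0598  v^+=-1.7833  a^+=1.9533
step 2: x_pred=0.3674  r=1.1326  x^+=0.8114  v^+=-0.5560  a^+=2.9645
step 3: x_pred=0.9649  r=-1.9149  x^+=0.2142  v^+=0.8784  a^+=1.2548
step 4: x_pred=0.9029  r=-4.2829  x^+=-0.7760  v^+=1.0764  a^+=-2.5693
step 5: x_pred=-0.5761  r=-4.0539  x^+=-2.1652  v^+=-0.8402  a^+=-6.1888
step 6: x_pred=-3.6061  r=2.7661  x^+=-2.5218  v^+=-3.9799  a^+=-3.7191

resid = 2.7661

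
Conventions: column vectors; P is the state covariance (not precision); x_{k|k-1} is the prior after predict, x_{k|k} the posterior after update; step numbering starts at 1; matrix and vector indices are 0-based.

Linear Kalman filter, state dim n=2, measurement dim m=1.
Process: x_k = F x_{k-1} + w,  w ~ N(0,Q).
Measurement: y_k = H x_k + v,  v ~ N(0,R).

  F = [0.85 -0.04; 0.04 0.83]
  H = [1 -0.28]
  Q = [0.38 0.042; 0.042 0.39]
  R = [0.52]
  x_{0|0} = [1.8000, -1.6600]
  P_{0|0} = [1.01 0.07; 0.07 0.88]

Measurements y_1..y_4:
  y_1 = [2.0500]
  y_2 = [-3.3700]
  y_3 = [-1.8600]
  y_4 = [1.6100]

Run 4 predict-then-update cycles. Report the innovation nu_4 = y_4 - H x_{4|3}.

step 1: x^-=[1.5964, -1.3058]  P^-=[1.1064 0.0964; 0.0964 1.0025]  S=[1.6510]  K=[0.6538; -0.1116]  nu=[0.0880]  x^+=[1.6539, -1.3156]  P^+=[0.4007 0.2169; 0.2169 0.9819]
step 2: x^-=[1.4585, -1.0258]  P^-=[0.6563 0.1757; 0.1757 1.0815]  S=[1.1627]  K=[0.5222; -0.1093]  nu=[-5.1157]  x^+=[-1.2128, -0.4665]  P^+=[0.3393 0.2421; 0.2421 1.0676]
step 3: x^-=[-1.0122, -0.4357]  P^-=[0.6104 0.1885; 0.1885 1.1421]  S=[1.1144]  K=[0.5004; -0.1178]  nu=[-0.9698]  x^+=[-1.4975, -0.3214]  P^+=[0.3314 0.2542; 0.2542 1.1266]
step 4: x^-=[-1.2600, -0.3267]  P^-=[0.6039 0.1948; 0.1948 1.1835]  S=[1.1076]  K=[0.4960; -0.1233]  nu=[2.7785]  x^+=[0.1182, -0.6694]  P^+=[0.3314 0.2625; 0.2625 1.1667]

innov = [2.7785]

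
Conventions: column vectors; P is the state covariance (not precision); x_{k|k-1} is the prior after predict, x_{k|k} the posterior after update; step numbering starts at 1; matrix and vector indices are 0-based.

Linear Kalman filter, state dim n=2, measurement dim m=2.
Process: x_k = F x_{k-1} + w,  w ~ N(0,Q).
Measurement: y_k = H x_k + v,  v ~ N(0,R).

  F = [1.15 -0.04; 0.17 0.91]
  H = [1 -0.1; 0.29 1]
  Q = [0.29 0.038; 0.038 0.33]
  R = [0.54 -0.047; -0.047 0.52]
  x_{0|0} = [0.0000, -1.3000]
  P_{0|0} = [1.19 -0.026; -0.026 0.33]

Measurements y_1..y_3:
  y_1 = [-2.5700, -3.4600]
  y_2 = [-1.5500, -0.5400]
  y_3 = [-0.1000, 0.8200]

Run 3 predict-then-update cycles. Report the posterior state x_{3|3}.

step 1: x^-=[0.0520, -1.1830]  P^-=[1.8667 0.2316; 0.2316 0.6296]  S=[2.3667 0.6563; 0.6563 1.4409]  K=[0.7213 0.2079; -0.0719 0.5163]  nu=[-2.7403, -2.2921]  x^+=[-2.4011, -2.1694]  P^+=[0.3762 -0.0349; -0.0349 0.2820]
step 2: x^-=[-2.6745, -2.3823]  P^-=[0.7912 0.0650; 0.0650 0.5636]  S=[1.3239 0.1892; 0.1892 1.1878]  K=[0.5703 0.1570; -0.0650 0.5007]  nu=[0.8863, 2.6179]  x^+=[-1.7579, -1.1292]  P^+=[0.2974 -0.0314; -0.0314 0.2725]
step 3: x^-=[-1.9764, -1.3264]  P^-=[0.6867 0.0536; 0.0536 0.5546]  S=[1.2215 0.1487; 0.1487 1.1634]  K=[0.5397 0.1482; -0.0622 0.4980]  nu=[1.7438, 2.7196]  x^+=[-0.6321, -0.0805]  P^+=[0.2815 -0.0299; -0.0299 0.2705]

x_post = [-0.6321, -0.0805]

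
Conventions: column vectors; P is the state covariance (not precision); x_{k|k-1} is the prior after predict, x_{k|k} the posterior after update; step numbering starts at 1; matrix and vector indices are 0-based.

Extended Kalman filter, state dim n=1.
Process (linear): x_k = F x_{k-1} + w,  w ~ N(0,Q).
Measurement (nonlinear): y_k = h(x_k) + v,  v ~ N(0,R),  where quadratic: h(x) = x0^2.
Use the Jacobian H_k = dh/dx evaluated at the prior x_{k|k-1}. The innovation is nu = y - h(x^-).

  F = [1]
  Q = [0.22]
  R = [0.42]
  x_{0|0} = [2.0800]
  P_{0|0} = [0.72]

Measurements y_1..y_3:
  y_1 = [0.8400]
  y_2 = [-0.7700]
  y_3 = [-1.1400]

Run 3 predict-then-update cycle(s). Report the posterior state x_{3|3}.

x_post = [-0.0361]

step 1: x^-=[2.0800]  P^-=[0.9400]  H_jac=[4.1600]  S=[16.6873]  K=[0.2343]  nu=[-3.4864]  x^+=[1.2630]  P^+=[0.0237]
step 2: x^-=[1.2630]  P^-=[0.2437]  H_jac=[2.5260]  S=[1.9747]  K=[0.3117]  nu=[-2.3652]  x^+=[0.5258]  P^+=[0.0518]
step 3: x^-=[0.5258]  P^-=[0.2718]  H_jac=[1.0517]  S=[0.7206]  K=[0.3967]  nu=[-1.4165]  x^+=[-0.0361]  P^+=[0.1584]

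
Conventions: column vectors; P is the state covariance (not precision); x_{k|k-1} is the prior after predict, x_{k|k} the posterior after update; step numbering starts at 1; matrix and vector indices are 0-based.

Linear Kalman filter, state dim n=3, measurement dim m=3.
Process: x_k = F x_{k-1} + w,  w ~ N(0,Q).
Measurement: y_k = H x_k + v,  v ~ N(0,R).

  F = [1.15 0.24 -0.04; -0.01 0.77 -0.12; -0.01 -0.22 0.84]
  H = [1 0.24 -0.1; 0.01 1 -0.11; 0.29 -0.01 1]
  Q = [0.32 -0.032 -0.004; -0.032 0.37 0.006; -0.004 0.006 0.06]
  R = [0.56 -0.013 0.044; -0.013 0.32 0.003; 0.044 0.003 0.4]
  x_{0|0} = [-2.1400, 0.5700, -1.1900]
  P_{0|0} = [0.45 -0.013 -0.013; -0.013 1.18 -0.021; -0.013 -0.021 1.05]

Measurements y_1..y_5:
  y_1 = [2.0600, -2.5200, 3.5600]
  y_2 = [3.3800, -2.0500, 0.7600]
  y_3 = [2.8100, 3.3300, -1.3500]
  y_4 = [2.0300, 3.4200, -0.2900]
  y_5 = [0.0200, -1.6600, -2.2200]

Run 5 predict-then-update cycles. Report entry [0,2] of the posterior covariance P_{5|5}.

step 1: x^-=[-2.2766, 0.6031, -1.1036]  P^-=[0.9792 0.1775 -0.1204; 0.1775 1.0888 -0.3137; -0.1204 -0.3137 0.8660]  S=[1.7349 0.4986 0.0568; 0.4986 1.4922 -0.3602; 0.0568 -0.3602 1.2838]  K=[0.6068 -0.0476 0.0858; 0.0613 0.7310 -0.0103; -0.1648 -0.0656 0.6386]  nu=[4.0815, -3.2217, 5.3298]  x^+=[0.8107, -1.5569, 1.8391]  P^+=[0.3476 -0.0308 -0.0402; -0.0308 0.2347 0.0120; -0.0402 0.0120 0.2598]
step 2: x^-=[0.4851, -1.4276, 1.8793]  P^-=[0.7801 -0.0137 -0.0576; -0.0137 0.5111 -0.0514; -0.0576 -0.0514 0.2508]  S=[1.3794 0.1193 0.1748; 0.1193 0.8454 -0.0816; 0.1748 -0.0816 0.6841]  K=[0.5613 -0.0696 0.0950; 0.0336 0.6040 -0.0249; -0.1116 -0.0430 0.3663]  nu=[3.4255, -0.4205, -1.2743]  x^+=[2.3160, -1.5347, 1.0484]  P^+=[0.3248 -0.0361 -0.0321; -0.0361 0.1937 0.0057; -0.0321 0.0057 0.1508]
step 3: x^-=[2.2531, -1.3307, 1.1952]  P^-=[0.7439 -0.0270 -0.0436; -0.0270 0.4865 -0.0377; -0.0436 -0.0377 0.1741]  S=[1.3313 0.0957 0.1881; 0.0957 0.8165 -0.0635; 0.1881 -0.0635 0.6123]  K=[0.5476 -0.0740 0.1056; 0.0319 0.5945 -0.0305; -0.0907 -0.0371 0.2883]  nu=[0.9958, 4.7697, -3.2119]  x^+=[2.1062, 1.6342, 0.0017]  P^+=[0.3184 -0.0366 -0.0266; -0.0366 0.1905 0.0035; -0.0266 0.0035 0.1190]
step 4: x^-=[2.8143, 1.2371, -0.3792]  P^-=[0.7344 -0.0288 -0.0373; -0.0288 0.4845 -0.0355; -0.0373 -0.0355 0.1522]  S=[1.3192 0.0921 0.1941; 0.0921 0.8138 -0.0595; 0.1941 -0.0595 0.5932]  K=[0.5431 -0.0746 0.1114; 0.0325 0.5938 -0.0331; -0.0823 -0.0361 0.2622]  nu=[-1.1191, 2.1130, -0.7146]  x^+=[1.9692, 2.4791, -0.5508]  P^+=[0.3164 -0.0364 -0.0239; -0.0364 0.1901 0.0024; -0.0239 0.0024 0.1081]
step 5: x^-=[2.8816, 1.9553, -1.0277]  P^-=[0.7316 -0.0290 -0.0346; -0.0290 0.4844 -0.0351; -0.0346 -0.0351 0.1449]  S=[1.3156 0.0914 0.1968; 0.0914 0.8134 -0.0584; 0.1968 -0.0584 0.5872]  K=[0.5415 -0.0746 0.1140; 0.0329 0.5937 -0.0342; -0.0790 -0.0361 0.2531]  nu=[-3.4337, -3.7572, -2.0084]  x^+=[1.0734, -0.3195, -1.1291]  P^+=[0.3157 -0.0362 -0.0227; -0.0362 0.1900 0.0019; -0.0227 0.0019 0.1042]

P_post[0,2] = -0.0227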